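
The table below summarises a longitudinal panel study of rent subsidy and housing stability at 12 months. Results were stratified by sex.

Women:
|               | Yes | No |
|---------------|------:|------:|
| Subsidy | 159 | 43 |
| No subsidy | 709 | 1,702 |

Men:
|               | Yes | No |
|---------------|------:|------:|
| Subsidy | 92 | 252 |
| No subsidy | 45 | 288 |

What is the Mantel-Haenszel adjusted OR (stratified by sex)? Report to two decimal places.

5.02

OR_MH = Σ(aᵢdᵢ/nᵢ) / Σ(bᵢcᵢ/nᵢ), where nᵢ is the stratum total.
Stratum 1 (Women): n = 2613; a·d/n = 159·1702/2613 = 103.5660; b·c/n = 43·709/2613 = 11.6674
Stratum 2 (Men): n = 677; a·d/n = 92·288/677 = 39.1374; b·c/n = 252·45/677 = 16.7504
OR_MH = (103.5660 + 39.1374) / (11.6674 + 16.7504) = 142.7034 / 28.4178 = 5.02162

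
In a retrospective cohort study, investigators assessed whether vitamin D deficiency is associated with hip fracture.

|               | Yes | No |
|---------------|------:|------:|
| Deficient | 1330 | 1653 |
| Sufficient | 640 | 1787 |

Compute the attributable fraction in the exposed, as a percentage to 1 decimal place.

40.9

Cells: a = 1330, b = 1653, c = 640, d = 1787.
Risk in exposed = 1330/2983 = 0.44586; risk in unexposed = 640/2427 = 0.26370.
RR = 0.44586/0.26370 = 1.69078
AR% = (RR − 1)/RR × 100 = (1.69078 − 1)/1.69078 × 100 = 40.8558%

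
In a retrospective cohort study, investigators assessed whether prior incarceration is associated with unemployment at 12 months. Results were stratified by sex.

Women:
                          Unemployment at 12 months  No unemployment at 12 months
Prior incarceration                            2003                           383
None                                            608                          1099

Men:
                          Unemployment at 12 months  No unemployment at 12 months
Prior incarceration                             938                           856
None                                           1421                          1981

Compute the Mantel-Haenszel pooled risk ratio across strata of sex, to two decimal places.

1.72

RR_MH = Σ(aᵢ·n₀ᵢ/nᵢ) / Σ(cᵢ·n₁ᵢ/nᵢ), with n₁ᵢ = aᵢ+bᵢ (exposed), n₀ᵢ = cᵢ+dᵢ (unexposed), nᵢ = n₁ᵢ+n₀ᵢ.
Stratum 1 (Women): n₁ = 2386, n₀ = 1707, n = 4093; a·n₀/n = 2003·1707/4093 = 835.3582; c·n₁/n = 608·2386/4093 = 354.4315
Stratum 2 (Men): n₁ = 1794, n₀ = 3402, n = 5196; a·n₀/n = 938·3402/5196 = 614.1409; c·n₁/n = 1421·1794/5196 = 490.6224
RR_MH = (835.3582 + 614.1409) / (354.4315 + 490.6224) = 1449.4991 / 845.0539 = 1.71527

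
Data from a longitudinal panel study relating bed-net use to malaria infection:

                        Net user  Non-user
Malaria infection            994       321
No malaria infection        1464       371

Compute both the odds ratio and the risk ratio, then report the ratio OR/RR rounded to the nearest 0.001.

0.900

Reading the table with exposure as columns: a = 994 (Net user, case), b = 1464 (Net user, non-case), c = 321 (Non-user, case), d = 371.
OR = (994·371)/(1464·321) = 368774/469944 = 0.78472
Risk in exposed = 994/2458 = 0.40439; risk in unexposed = 321/692 = 0.46387; RR = 0.87178
OR/RR = 0.78472 / 0.87178 = 0.90014
The outcome is not rare, so the OR lies further from 1 than the RR.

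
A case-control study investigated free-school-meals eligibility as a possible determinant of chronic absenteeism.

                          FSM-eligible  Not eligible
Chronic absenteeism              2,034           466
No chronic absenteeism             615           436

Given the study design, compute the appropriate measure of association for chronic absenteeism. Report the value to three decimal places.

Reading the table with exposure as columns: a = 2034 (FSM-eligible, case), b = 615 (FSM-eligible, non-case), c = 466 (Not eligible, case), d = 436.
This is a case-control study: participants were sampled on outcome status, so risks in the source population cannot be estimated directly — relative risk is not valid here. The odds ratio is the appropriate measure.
OR = (a·d)/(b·c) = (2034 × 436) / (615 × 466) = 886824 / 286590 = 3.09440

3.094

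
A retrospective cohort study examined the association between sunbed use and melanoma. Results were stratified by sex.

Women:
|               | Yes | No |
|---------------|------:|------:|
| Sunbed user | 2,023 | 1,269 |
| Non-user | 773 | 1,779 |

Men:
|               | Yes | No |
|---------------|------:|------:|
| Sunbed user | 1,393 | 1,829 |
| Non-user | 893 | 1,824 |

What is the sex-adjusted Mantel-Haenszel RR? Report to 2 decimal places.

RR_MH = Σ(aᵢ·n₀ᵢ/nᵢ) / Σ(cᵢ·n₁ᵢ/nᵢ), with n₁ᵢ = aᵢ+bᵢ (exposed), n₀ᵢ = cᵢ+dᵢ (unexposed), nᵢ = n₁ᵢ+n₀ᵢ.
Stratum 1 (Women): n₁ = 3292, n₀ = 2552, n = 5844; a·n₀/n = 2023·2552/5844 = 883.4182; c·n₁/n = 773·3292/5844 = 435.4408
Stratum 2 (Men): n₁ = 3222, n₀ = 2717, n = 5939; a·n₀/n = 1393·2717/5939 = 637.2758; c·n₁/n = 893·3222/5939 = 484.4664
RR_MH = (883.4182 + 637.2758) / (435.4408 + 484.4664) = 1520.6940 / 919.9072 = 1.65310

1.65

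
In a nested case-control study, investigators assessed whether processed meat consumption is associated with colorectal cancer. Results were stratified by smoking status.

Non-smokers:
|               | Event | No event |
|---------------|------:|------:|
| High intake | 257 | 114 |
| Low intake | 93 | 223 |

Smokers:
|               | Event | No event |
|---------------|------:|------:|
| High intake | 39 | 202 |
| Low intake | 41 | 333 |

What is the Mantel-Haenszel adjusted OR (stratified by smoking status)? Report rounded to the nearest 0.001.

OR_MH = Σ(aᵢdᵢ/nᵢ) / Σ(bᵢcᵢ/nᵢ), where nᵢ is the stratum total.
Stratum 1 (Non-smokers): n = 687; a·d/n = 257·223/687 = 83.4221; b·c/n = 114·93/687 = 15.4323
Stratum 2 (Smokers): n = 615; a·d/n = 39·333/615 = 21.1171; b·c/n = 202·41/615 = 13.4667
OR_MH = (83.4221 + 21.1171) / (15.4323 + 13.4667) = 104.5392 / 28.8990 = 3.61740

3.617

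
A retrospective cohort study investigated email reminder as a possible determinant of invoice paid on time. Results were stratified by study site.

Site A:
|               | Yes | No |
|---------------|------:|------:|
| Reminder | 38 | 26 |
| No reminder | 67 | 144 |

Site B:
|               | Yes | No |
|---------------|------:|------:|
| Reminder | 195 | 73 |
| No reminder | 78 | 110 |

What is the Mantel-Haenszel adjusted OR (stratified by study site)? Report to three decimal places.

3.556

OR_MH = Σ(aᵢdᵢ/nᵢ) / Σ(bᵢcᵢ/nᵢ), where nᵢ is the stratum total.
Stratum 1 (Site A): n = 275; a·d/n = 38·144/275 = 19.8982; b·c/n = 26·67/275 = 6.3345
Stratum 2 (Site B): n = 456; a·d/n = 195·110/456 = 47.0395; b·c/n = 73·78/456 = 12.4868
OR_MH = (19.8982 + 47.0395) / (6.3345 + 12.4868) = 66.9377 / 18.8214 = 3.55647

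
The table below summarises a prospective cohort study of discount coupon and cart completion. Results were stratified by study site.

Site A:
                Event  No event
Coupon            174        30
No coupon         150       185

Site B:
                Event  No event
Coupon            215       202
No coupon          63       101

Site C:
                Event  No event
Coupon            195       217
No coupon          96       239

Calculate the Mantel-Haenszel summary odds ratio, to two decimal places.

2.74

OR_MH = Σ(aᵢdᵢ/nᵢ) / Σ(bᵢcᵢ/nᵢ), where nᵢ is the stratum total.
Stratum 1 (Site A): n = 539; a·d/n = 174·185/539 = 59.7217; b·c/n = 30·150/539 = 8.3488
Stratum 2 (Site B): n = 581; a·d/n = 215·101/581 = 37.3752; b·c/n = 202·63/581 = 21.9036
Stratum 3 (Site C): n = 747; a·d/n = 195·239/747 = 62.3896; b·c/n = 217·96/747 = 27.8876
OR_MH = (59.7217 + 37.3752 + 62.3896) / (8.3488 + 21.9036 + 27.8876) = 159.4865 / 58.1400 = 2.74315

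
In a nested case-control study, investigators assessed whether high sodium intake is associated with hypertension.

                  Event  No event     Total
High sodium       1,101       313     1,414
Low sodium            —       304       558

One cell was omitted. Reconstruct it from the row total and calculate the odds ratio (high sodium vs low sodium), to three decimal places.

4.210

The missing cell is in the unexposed row: 558 − 304 = 254.
So a = 1101, b = 313, c = 254, d = 304.
OR = (a·d)/(b·c) = (1101 × 304) / (313 × 254) = 334704 / 79502 = 4.21001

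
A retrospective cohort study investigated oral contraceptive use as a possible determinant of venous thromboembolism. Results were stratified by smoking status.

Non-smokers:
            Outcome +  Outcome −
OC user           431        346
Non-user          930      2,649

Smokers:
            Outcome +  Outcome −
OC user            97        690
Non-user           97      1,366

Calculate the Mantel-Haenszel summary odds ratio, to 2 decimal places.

OR_MH = Σ(aᵢdᵢ/nᵢ) / Σ(bᵢcᵢ/nᵢ), where nᵢ is the stratum total.
Stratum 1 (Non-smokers): n = 4356; a·d/n = 431·2649/4356 = 262.1026; b·c/n = 346·930/4356 = 73.8705
Stratum 2 (Smokers): n = 2250; a·d/n = 97·1366/2250 = 58.8898; b·c/n = 690·97/2250 = 29.7467
OR_MH = (262.1026 + 58.8898) / (73.8705 + 29.7467) = 320.9924 / 103.6172 = 3.09787

3.10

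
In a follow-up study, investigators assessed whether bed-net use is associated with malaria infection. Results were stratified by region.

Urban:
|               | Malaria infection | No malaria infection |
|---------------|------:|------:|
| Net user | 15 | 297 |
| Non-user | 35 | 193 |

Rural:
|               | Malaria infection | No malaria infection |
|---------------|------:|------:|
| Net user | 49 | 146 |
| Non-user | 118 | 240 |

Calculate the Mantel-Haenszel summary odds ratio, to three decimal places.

OR_MH = Σ(aᵢdᵢ/nᵢ) / Σ(bᵢcᵢ/nᵢ), where nᵢ is the stratum total.
Stratum 1 (Urban): n = 540; a·d/n = 15·193/540 = 5.3611; b·c/n = 297·35/540 = 19.2500
Stratum 2 (Rural): n = 553; a·d/n = 49·240/553 = 21.2658; b·c/n = 146·118/553 = 31.1537
OR_MH = (5.3611 + 21.2658) / (19.2500 + 31.1537) = 26.6269 / 50.4037 = 0.52827

0.528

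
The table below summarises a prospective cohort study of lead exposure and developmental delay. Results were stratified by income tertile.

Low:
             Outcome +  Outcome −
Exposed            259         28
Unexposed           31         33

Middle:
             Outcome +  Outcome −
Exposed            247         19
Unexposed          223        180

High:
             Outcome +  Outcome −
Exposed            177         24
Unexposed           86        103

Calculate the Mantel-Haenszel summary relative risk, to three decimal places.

1.780

RR_MH = Σ(aᵢ·n₀ᵢ/nᵢ) / Σ(cᵢ·n₁ᵢ/nᵢ), with n₁ᵢ = aᵢ+bᵢ (exposed), n₀ᵢ = cᵢ+dᵢ (unexposed), nᵢ = n₁ᵢ+n₀ᵢ.
Stratum 1 (Low): n₁ = 287, n₀ = 64, n = 351; a·n₀/n = 259·64/351 = 47.2251; c·n₁/n = 31·287/351 = 25.3476
Stratum 2 (Middle): n₁ = 266, n₀ = 403, n = 669; a·n₀/n = 247·403/669 = 148.7907; c·n₁/n = 223·266/669 = 88.6667
Stratum 3 (High): n₁ = 201, n₀ = 189, n = 390; a·n₀/n = 177·189/390 = 85.7769; c·n₁/n = 86·201/390 = 44.3231
RR_MH = (47.2251 + 148.7907 + 85.7769) / (25.3476 + 88.6667 + 44.3231) = 281.7927 / 158.3373 = 1.77970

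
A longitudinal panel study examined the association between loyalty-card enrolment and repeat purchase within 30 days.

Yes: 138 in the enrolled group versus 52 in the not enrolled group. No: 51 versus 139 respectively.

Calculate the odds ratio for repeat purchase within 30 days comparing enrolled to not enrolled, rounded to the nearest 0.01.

From the description: a = 138, b = 51, c = 52, d = 139.
OR = (a·d)/(b·c) = (138 × 139) / (51 × 52) = 19182 / 2652 = 7.23303
The odds of repeat purchase within 30 days are about 7.23 times as high in the enrolled group.

7.23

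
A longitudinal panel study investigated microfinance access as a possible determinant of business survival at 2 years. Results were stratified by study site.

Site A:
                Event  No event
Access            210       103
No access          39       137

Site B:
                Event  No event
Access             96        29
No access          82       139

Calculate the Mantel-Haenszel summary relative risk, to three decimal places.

RR_MH = Σ(aᵢ·n₀ᵢ/nᵢ) / Σ(cᵢ·n₁ᵢ/nᵢ), with n₁ᵢ = aᵢ+bᵢ (exposed), n₀ᵢ = cᵢ+dᵢ (unexposed), nᵢ = n₁ᵢ+n₀ᵢ.
Stratum 1 (Site A): n₁ = 313, n₀ = 176, n = 489; a·n₀/n = 210·176/489 = 75.5828; c·n₁/n = 39·313/489 = 24.9632
Stratum 2 (Site B): n₁ = 125, n₀ = 221, n = 346; a·n₀/n = 96·221/346 = 61.3179; c·n₁/n = 82·125/346 = 29.6243
RR_MH = (75.5828 + 61.3179) / (24.9632 + 29.6243) = 136.9007 / 54.5875 = 2.50792

2.508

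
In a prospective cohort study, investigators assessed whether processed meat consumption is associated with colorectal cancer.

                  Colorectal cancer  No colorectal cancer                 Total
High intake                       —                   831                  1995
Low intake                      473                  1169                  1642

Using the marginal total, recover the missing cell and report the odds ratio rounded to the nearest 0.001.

The missing cell is in the exposed row: 1995 − 831 = 1164.
So a = 1164, b = 831, c = 473, d = 1169.
OR = (a·d)/(b·c) = (1164 × 1169) / (831 × 473) = 1360716 / 393063 = 3.46183

3.462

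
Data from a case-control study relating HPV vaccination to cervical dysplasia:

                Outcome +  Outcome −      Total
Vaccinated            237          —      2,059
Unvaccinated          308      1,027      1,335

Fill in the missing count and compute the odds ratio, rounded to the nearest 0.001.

0.434

The missing cell is in the exposed row: 2059 − 237 = 1822.
So a = 237, b = 1822, c = 308, d = 1027.
OR = (a·d)/(b·c) = (237 × 1027) / (1822 × 308) = 243399 / 561176 = 0.43373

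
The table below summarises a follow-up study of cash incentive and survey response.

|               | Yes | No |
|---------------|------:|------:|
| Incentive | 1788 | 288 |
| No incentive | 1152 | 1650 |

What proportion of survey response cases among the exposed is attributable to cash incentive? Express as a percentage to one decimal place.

52.3

Cells: a = 1788, b = 288, c = 1152, d = 1650.
Risk in exposed = 1788/2076 = 0.86127; risk in unexposed = 1152/2802 = 0.41113.
RR = 0.86127/0.41113 = 2.09486
AR% = (RR − 1)/RR × 100 = (2.09486 − 1)/2.09486 × 100 = 52.2642%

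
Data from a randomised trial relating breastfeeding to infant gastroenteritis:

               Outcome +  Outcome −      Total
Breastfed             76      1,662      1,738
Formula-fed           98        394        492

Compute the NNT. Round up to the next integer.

Risk in treated group = 76/1738 = 0.04373; risk in control = 98/492 = 0.19919.
Absolute risk reduction = 0.19919 − 0.04373 = 0.15546
NNT = 1 / ARR = 1 / 0.15546 = 6.433 → round up → 7

7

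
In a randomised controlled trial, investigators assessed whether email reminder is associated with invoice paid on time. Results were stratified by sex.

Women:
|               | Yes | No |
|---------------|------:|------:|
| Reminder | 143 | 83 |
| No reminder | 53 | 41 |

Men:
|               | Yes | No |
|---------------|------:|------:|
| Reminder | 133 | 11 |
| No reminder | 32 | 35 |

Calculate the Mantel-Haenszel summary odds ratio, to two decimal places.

OR_MH = Σ(aᵢdᵢ/nᵢ) / Σ(bᵢcᵢ/nᵢ), where nᵢ is the stratum total.
Stratum 1 (Women): n = 320; a·d/n = 143·41/320 = 18.3219; b·c/n = 83·53/320 = 13.7469
Stratum 2 (Men): n = 211; a·d/n = 133·35/211 = 22.0616; b·c/n = 11·32/211 = 1.6682
OR_MH = (18.3219 + 22.0616) / (13.7469 + 1.6682) = 40.3835 / 15.4151 = 2.61973

2.62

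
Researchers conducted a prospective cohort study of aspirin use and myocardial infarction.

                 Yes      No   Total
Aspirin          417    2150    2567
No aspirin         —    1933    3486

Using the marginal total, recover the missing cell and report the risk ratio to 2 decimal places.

0.36

The missing cell is in the unexposed row: 3486 − 1933 = 1553.
So a = 417, b = 2150, c = 1553, d = 1933.
RR = [a/(a+b)] / [c/(c+d)] = (417/2567) / (1553/3486) = 0.16245/0.44550 = 0.36464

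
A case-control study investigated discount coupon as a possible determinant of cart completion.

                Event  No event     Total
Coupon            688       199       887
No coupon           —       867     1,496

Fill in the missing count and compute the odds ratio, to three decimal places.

The missing cell is in the unexposed row: 1496 − 867 = 629.
So a = 688, b = 199, c = 629, d = 867.
OR = (a·d)/(b·c) = (688 × 867) / (199 × 629) = 596496 / 125171 = 4.76545

4.765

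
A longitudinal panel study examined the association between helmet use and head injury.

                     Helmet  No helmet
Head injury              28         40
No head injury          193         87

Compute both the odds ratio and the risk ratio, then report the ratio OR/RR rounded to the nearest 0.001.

0.784

Reading the table with exposure as columns: a = 28 (Helmet, case), b = 193 (Helmet, non-case), c = 40 (No helmet, case), d = 87.
OR = (28·87)/(193·40) = 2436/7720 = 0.31554
Risk in exposed = 28/221 = 0.12670; risk in unexposed = 40/127 = 0.31496; RR = 0.40226
OR/RR = 0.31554 / 0.40226 = 0.78442
The outcome is not rare, so the OR lies further from 1 than the RR.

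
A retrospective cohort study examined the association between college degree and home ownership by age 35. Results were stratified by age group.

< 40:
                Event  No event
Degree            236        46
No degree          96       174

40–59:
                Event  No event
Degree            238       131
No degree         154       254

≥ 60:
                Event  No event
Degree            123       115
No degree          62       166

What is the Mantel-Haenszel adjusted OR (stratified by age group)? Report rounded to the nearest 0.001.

3.979

OR_MH = Σ(aᵢdᵢ/nᵢ) / Σ(bᵢcᵢ/nᵢ), where nᵢ is the stratum total.
Stratum 1 (< 40): n = 552; a·d/n = 236·174/552 = 74.3913; b·c/n = 46·96/552 = 8.0000
Stratum 2 (40–59): n = 777; a·d/n = 238·254/777 = 77.8018; b·c/n = 131·154/777 = 25.9640
Stratum 3 (≥ 60): n = 466; a·d/n = 123·166/466 = 43.8155; b·c/n = 115·62/466 = 15.3004
OR_MH = (74.3913 + 77.8018 + 43.8155) / (8.0000 + 25.9640 + 15.3004) = 196.0086 / 49.2644 = 3.97871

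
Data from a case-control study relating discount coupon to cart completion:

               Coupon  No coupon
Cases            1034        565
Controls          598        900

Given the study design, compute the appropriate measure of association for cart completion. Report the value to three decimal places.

2.754

Reading the table with exposure as columns: a = 1034 (Coupon, case), b = 598 (Coupon, non-case), c = 565 (No coupon, case), d = 900.
This is a case-control study: participants were sampled on outcome status, so risks in the source population cannot be estimated directly — relative risk is not valid here. The odds ratio is the appropriate measure.
OR = (a·d)/(b·c) = (1034 × 900) / (598 × 565) = 930600 / 337870 = 2.75431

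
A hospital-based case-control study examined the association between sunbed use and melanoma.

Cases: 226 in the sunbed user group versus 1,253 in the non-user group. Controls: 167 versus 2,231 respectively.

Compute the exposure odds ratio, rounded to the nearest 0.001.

From the description: a = 226, b = 167, c = 1253, d = 2231.
OR = (a·d)/(b·c) = (226 × 2231) / (167 × 1253) = 504206 / 209251 = 2.40958
The odds of melanoma are about 2.41 times as high in the sunbed user group.

2.410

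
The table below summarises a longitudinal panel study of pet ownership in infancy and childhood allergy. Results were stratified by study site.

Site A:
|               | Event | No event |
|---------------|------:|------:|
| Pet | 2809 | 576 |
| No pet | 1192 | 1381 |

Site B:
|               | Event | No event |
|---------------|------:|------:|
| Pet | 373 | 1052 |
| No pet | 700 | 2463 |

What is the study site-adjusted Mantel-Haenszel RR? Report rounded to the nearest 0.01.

1.64

RR_MH = Σ(aᵢ·n₀ᵢ/nᵢ) / Σ(cᵢ·n₁ᵢ/nᵢ), with n₁ᵢ = aᵢ+bᵢ (exposed), n₀ᵢ = cᵢ+dᵢ (unexposed), nᵢ = n₁ᵢ+n₀ᵢ.
Stratum 1 (Site A): n₁ = 3385, n₀ = 2573, n = 5958; a·n₀/n = 2809·2573/5958 = 1213.0844; c·n₁/n = 1192·3385/5958 = 677.2273
Stratum 2 (Site B): n₁ = 1425, n₀ = 3163, n = 4588; a·n₀/n = 373·3163/4588 = 257.1489; c·n₁/n = 700·1425/4588 = 217.4150
RR_MH = (1213.0844 + 257.1489) / (677.2273 + 217.4150) = 1470.2333 / 894.6423 = 1.64338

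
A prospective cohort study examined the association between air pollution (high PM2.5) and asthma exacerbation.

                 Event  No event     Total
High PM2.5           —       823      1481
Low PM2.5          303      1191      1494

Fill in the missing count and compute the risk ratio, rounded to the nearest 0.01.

The missing cell is in the exposed row: 1481 − 823 = 658.
So a = 658, b = 823, c = 303, d = 1191.
RR = [a/(a+b)] / [c/(c+d)] = (658/1481) / (303/1494) = 0.44429/0.20281 = 2.19068

2.19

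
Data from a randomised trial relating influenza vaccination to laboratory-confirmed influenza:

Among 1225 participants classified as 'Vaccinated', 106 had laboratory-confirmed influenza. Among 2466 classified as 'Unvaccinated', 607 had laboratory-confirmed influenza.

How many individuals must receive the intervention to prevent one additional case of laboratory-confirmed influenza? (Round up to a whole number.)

Risk in treated group = 106/1225 = 0.08653; risk in control = 607/2466 = 0.24615.
Absolute risk reduction = 0.24615 − 0.08653 = 0.15962
NNT = 1 / ARR = 1 / 0.15962 = 6.265 → round up → 7

7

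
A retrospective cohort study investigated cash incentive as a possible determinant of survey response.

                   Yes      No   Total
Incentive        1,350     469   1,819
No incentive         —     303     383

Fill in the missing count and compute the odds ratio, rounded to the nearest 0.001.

10.902

The missing cell is in the unexposed row: 383 − 303 = 80.
So a = 1350, b = 469, c = 80, d = 303.
OR = (a·d)/(b·c) = (1350 × 303) / (469 × 80) = 409050 / 37520 = 10.90219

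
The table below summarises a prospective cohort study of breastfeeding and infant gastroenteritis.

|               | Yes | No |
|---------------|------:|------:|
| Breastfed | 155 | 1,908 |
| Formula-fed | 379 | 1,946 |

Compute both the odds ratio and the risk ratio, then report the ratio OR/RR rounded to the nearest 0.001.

0.905

Cells: a = 155, b = 1908, c = 379, d = 1946.
OR = (155·1946)/(1908·379) = 301630/723132 = 0.41712
Risk in exposed = 155/2063 = 0.07513; risk in unexposed = 379/2325 = 0.16301; RR = 0.46091
OR/RR = 0.41712 / 0.46091 = 0.90498
The outcome is not rare, so the OR lies further from 1 than the RR.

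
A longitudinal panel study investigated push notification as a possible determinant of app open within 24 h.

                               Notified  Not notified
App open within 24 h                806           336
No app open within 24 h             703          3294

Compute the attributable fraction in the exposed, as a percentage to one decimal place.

Reading the table with exposure as columns: a = 806 (Notified, case), b = 703 (Notified, non-case), c = 336 (Not notified, case), d = 3294.
Risk in exposed = 806/1509 = 0.53413; risk in unexposed = 336/3630 = 0.09256.
RR = 0.53413/0.09256 = 5.77050
AR% = (RR − 1)/RR × 100 = (5.77050 − 1)/5.77050 × 100 = 82.6705%

82.7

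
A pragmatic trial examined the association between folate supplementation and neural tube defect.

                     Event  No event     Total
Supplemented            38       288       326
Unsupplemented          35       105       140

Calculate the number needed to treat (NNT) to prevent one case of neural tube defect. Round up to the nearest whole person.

Risk in treated group = 38/326 = 0.11656; risk in control = 35/140 = 0.25000.
Absolute risk reduction = 0.25000 − 0.11656 = 0.13344
NNT = 1 / ARR = 1 / 0.13344 = 7.494 → round up → 8

8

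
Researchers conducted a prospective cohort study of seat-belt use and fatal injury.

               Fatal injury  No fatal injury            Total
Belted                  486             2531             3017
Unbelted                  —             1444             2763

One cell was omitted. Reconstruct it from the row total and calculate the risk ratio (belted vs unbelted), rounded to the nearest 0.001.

The missing cell is in the unexposed row: 2763 − 1444 = 1319.
So a = 486, b = 2531, c = 1319, d = 1444.
RR = [a/(a+b)] / [c/(c+d)] = (486/3017) / (1319/2763) = 0.16109/0.47738 = 0.33744

0.337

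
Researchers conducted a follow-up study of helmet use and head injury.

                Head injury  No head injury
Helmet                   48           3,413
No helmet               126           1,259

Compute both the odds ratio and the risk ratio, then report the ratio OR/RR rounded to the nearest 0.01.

0.92

Cells: a = 48, b = 3413, c = 126, d = 1259.
OR = (48·1259)/(3413·126) = 60432/430038 = 0.14053
Risk in exposed = 48/3461 = 0.01387; risk in unexposed = 126/1385 = 0.09097; RR = 0.15245
OR/RR = 0.14053 / 0.15245 = 0.92181
The outcome is rare in both groups, so OR ≈ RR (ratio near 1).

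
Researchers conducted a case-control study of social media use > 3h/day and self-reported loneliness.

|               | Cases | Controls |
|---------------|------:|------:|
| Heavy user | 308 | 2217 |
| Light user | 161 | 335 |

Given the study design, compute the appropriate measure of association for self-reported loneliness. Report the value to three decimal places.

Cells: a = 308, b = 2217, c = 161, d = 335.
This is a case-control study: participants were sampled on outcome status, so risks in the source population cannot be estimated directly — relative risk is not valid here. The odds ratio is the appropriate measure.
OR = (a·d)/(b·c) = (308 × 335) / (2217 × 161) = 103180 / 356937 = 0.28907

0.289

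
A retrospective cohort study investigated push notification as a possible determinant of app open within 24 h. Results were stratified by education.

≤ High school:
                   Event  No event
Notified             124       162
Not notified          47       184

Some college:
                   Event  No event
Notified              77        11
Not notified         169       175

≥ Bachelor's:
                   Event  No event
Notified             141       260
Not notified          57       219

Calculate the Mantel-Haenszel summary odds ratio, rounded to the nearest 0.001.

OR_MH = Σ(aᵢdᵢ/nᵢ) / Σ(bᵢcᵢ/nᵢ), where nᵢ is the stratum total.
Stratum 1 (≤ High school): n = 517; a·d/n = 124·184/517 = 44.1315; b·c/n = 162·47/517 = 14.7273
Stratum 2 (Some college): n = 432; a·d/n = 77·175/432 = 31.1921; b·c/n = 11·169/432 = 4.3032
Stratum 3 (≥ Bachelor's): n = 677; a·d/n = 141·219/677 = 45.6115; b·c/n = 260·57/677 = 21.8907
OR_MH = (44.1315 + 31.1921 + 45.6115) / (14.7273 + 4.3032 + 21.8907) = 120.9352 / 40.9212 = 2.95532

2.955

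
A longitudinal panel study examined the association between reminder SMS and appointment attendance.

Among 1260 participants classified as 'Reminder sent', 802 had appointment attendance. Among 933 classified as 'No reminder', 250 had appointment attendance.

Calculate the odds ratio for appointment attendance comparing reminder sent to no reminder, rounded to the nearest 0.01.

From the description: a = 802, b = 458, c = 250, d = 683.
OR = (a·d)/(b·c) = (802 × 683) / (458 × 250) = 547766 / 114500 = 4.78398
The odds of appointment attendance are about 4.78 times as high in the reminder sent group.

4.78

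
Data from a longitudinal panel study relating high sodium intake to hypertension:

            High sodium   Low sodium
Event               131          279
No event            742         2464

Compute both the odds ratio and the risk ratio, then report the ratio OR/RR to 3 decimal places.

1.057

Reading the table with exposure as columns: a = 131 (High sodium, case), b = 742 (High sodium, non-case), c = 279 (Low sodium, case), d = 2464.
OR = (131·2464)/(742·279) = 322784/207018 = 1.55921
Risk in exposed = 131/873 = 0.15006; risk in unexposed = 279/2743 = 0.10171; RR = 1.47529
OR/RR = 1.55921 / 1.47529 = 1.05688
The outcome is not rare, so the OR lies further from 1 than the RR.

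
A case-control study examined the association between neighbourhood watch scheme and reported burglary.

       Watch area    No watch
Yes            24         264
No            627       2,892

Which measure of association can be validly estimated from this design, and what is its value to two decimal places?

0.42

Reading the table with exposure as columns: a = 24 (Watch area, case), b = 627 (Watch area, non-case), c = 264 (No watch, case), d = 2892.
This is a case-control study: participants were sampled on outcome status, so risks in the source population cannot be estimated directly — relative risk is not valid here. The odds ratio is the appropriate measure.
OR = (a·d)/(b·c) = (24 × 2892) / (627 × 264) = 69408 / 165528 = 0.41931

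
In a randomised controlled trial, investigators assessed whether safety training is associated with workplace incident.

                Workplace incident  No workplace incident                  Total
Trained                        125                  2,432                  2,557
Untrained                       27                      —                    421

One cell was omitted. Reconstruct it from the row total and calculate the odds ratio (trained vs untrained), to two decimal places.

The missing cell is in the unexposed row: 421 − 27 = 394.
So a = 125, b = 2432, c = 27, d = 394.
OR = (a·d)/(b·c) = (125 × 394) / (2432 × 27) = 49250 / 65664 = 0.75003

0.75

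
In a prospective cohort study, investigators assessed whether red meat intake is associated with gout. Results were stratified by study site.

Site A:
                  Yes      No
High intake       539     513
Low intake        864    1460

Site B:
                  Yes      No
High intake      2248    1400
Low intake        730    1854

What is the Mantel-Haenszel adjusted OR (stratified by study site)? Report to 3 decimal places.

3.054

OR_MH = Σ(aᵢdᵢ/nᵢ) / Σ(bᵢcᵢ/nᵢ), where nᵢ is the stratum total.
Stratum 1 (Site A): n = 3376; a·d/n = 539·1460/3376 = 233.0983; b·c/n = 513·864/3376 = 131.2891
Stratum 2 (Site B): n = 6232; a·d/n = 2248·1854/6232 = 668.7728; b·c/n = 1400·730/6232 = 163.9923
OR_MH = (233.0983 + 668.7728) / (131.2891 + 163.9923) = 901.8711 / 295.2814 = 3.05428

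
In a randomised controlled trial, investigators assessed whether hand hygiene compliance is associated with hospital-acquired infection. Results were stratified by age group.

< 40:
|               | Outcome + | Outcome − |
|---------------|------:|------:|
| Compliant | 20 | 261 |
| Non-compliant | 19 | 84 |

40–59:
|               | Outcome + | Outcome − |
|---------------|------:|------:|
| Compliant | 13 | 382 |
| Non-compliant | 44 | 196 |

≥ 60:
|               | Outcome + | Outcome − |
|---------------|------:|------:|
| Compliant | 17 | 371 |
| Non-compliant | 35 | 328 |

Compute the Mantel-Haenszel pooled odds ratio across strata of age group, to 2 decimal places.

OR_MH = Σ(aᵢdᵢ/nᵢ) / Σ(bᵢcᵢ/nᵢ), where nᵢ is the stratum total.
Stratum 1 (< 40): n = 384; a·d/n = 20·84/384 = 4.3750; b·c/n = 261·19/384 = 12.9141
Stratum 2 (40–59): n = 635; a·d/n = 13·196/635 = 4.0126; b·c/n = 382·44/635 = 26.4693
Stratum 3 (≥ 60): n = 751; a·d/n = 17·328/751 = 7.4248; b·c/n = 371·35/751 = 17.2903
OR_MH = (4.3750 + 4.0126 + 7.4248) / (12.9141 + 26.4693 + 17.2903) = 15.8124 / 56.6736 = 0.27901

0.28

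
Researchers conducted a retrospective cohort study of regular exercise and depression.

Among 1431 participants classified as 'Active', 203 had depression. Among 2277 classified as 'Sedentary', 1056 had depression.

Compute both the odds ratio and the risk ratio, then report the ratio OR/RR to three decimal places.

0.625

From the description: a = 203, b = 1228, c = 1056, d = 1221.
OR = (203·1221)/(1228·1056) = 247863/1296768 = 0.19114
Risk in exposed = 203/1431 = 0.14186; risk in unexposed = 1056/2277 = 0.46377; RR = 0.30588
OR/RR = 0.19114 / 0.30588 = 0.62488
The outcome is not rare, so the OR lies further from 1 than the RR.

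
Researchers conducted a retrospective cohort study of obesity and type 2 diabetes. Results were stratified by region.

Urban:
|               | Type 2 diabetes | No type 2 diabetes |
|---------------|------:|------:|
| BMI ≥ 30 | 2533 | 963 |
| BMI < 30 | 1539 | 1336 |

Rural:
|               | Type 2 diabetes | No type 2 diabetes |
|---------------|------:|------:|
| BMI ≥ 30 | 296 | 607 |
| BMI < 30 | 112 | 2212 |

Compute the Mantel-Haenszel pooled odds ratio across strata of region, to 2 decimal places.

OR_MH = Σ(aᵢdᵢ/nᵢ) / Σ(bᵢcᵢ/nᵢ), where nᵢ is the stratum total.
Stratum 1 (Urban): n = 6371; a·d/n = 2533·1336/6371 = 531.1706; b·c/n = 963·1539/6371 = 232.6255
Stratum 2 (Rural): n = 3227; a·d/n = 296·2212/3227 = 202.8980; b·c/n = 607·112/3227 = 21.0672
OR_MH = (531.1706 + 202.8980) / (232.6255 + 21.0672) = 734.0687 / 253.6927 = 2.89353

2.89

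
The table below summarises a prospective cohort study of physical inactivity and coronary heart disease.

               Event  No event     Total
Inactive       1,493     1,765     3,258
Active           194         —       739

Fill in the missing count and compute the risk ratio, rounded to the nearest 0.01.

The missing cell is in the unexposed row: 739 − 194 = 545.
So a = 1493, b = 1765, c = 194, d = 545.
RR = [a/(a+b)] / [c/(c+d)] = (1493/3258) / (194/739) = 0.45826/0.26252 = 1.74563

1.75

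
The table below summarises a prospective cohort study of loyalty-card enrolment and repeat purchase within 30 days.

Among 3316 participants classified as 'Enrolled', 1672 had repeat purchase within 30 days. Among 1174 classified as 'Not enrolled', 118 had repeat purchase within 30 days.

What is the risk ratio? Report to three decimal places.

From the description: a = 1672, b = 1644, c = 118, d = 1056.
Risk in exposed = 1672/3316 = 0.50422; risk in unexposed = 118/1174 = 0.10051.
RR = 0.50422 / 0.10051 = 5.01658
The risk among the exposed is 5.02 times that among the unexposed.

5.017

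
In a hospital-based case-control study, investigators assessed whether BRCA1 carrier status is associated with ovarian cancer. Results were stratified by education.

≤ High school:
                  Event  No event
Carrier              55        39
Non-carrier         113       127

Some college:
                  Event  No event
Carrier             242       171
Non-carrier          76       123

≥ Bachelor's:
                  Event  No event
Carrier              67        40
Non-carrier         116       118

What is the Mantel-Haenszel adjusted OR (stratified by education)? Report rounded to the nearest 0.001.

OR_MH = Σ(aᵢdᵢ/nᵢ) / Σ(bᵢcᵢ/nᵢ), where nᵢ is the stratum total.
Stratum 1 (≤ High school): n = 334; a·d/n = 55·127/334 = 20.9132; b·c/n = 39·113/334 = 13.1946
Stratum 2 (Some college): n = 612; a·d/n = 242·123/612 = 48.6373; b·c/n = 171·76/612 = 21.2353
Stratum 3 (≥ Bachelor's): n = 341; a·d/n = 67·118/341 = 23.1848; b·c/n = 40·116/341 = 13.6070
OR_MH = (20.9132 + 48.6373 + 23.1848) / (13.1946 + 21.2353 + 13.6070) = 92.7352 / 48.0369 = 1.93050

1.930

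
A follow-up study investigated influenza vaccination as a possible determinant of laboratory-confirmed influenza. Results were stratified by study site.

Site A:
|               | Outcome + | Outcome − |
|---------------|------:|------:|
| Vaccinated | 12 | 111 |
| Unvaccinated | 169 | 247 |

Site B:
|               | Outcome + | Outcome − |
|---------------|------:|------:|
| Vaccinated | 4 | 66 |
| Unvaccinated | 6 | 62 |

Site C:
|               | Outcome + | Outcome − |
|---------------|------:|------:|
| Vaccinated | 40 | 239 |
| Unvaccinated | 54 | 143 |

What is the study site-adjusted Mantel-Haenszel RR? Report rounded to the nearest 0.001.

RR_MH = Σ(aᵢ·n₀ᵢ/nᵢ) / Σ(cᵢ·n₁ᵢ/nᵢ), with n₁ᵢ = aᵢ+bᵢ (exposed), n₀ᵢ = cᵢ+dᵢ (unexposed), nᵢ = n₁ᵢ+n₀ᵢ.
Stratum 1 (Site A): n₁ = 123, n₀ = 416, n = 539; a·n₀/n = 12·416/539 = 9.2616; c·n₁/n = 169·123/539 = 38.5659
Stratum 2 (Site B): n₁ = 70, n₀ = 68, n = 138; a·n₀/n = 4·68/138 = 1.9710; c·n₁/n = 6·70/138 = 3.0435
Stratum 3 (Site C): n₁ = 279, n₀ = 197, n = 476; a·n₀/n = 40·197/476 = 16.5546; c·n₁/n = 54·279/476 = 31.6513
RR_MH = (9.2616 + 1.9710 + 16.5546) / (38.5659 + 3.0435 + 31.6513) = 27.7872 / 73.2606 = 0.37929

0.379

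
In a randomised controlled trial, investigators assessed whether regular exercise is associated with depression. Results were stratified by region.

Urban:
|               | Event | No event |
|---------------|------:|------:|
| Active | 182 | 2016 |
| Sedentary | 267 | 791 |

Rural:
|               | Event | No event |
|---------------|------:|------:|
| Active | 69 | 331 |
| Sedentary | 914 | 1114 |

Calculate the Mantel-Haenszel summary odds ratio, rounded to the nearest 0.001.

OR_MH = Σ(aᵢdᵢ/nᵢ) / Σ(bᵢcᵢ/nᵢ), where nᵢ is the stratum total.
Stratum 1 (Urban): n = 3256; a·d/n = 182·791/3256 = 44.2144; b·c/n = 2016·267/3256 = 165.3170
Stratum 2 (Rural): n = 2428; a·d/n = 69·1114/2428 = 31.6582; b·c/n = 331·914/2428 = 124.6021
OR_MH = (44.2144 + 31.6582) / (165.3170 + 124.6021) = 75.8725 / 289.9191 = 0.26170

0.262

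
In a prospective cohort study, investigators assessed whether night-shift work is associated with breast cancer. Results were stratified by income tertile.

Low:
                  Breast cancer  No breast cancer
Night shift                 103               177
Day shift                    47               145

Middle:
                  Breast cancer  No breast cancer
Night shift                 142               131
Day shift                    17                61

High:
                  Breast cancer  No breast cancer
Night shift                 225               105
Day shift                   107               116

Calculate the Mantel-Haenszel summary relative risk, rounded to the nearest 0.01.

RR_MH = Σ(aᵢ·n₀ᵢ/nᵢ) / Σ(cᵢ·n₁ᵢ/nᵢ), with n₁ᵢ = aᵢ+bᵢ (exposed), n₀ᵢ = cᵢ+dᵢ (unexposed), nᵢ = n₁ᵢ+n₀ᵢ.
Stratum 1 (Low): n₁ = 280, n₀ = 192, n = 472; a·n₀/n = 103·192/472 = 41.8983; c·n₁/n = 47·280/472 = 27.8814
Stratum 2 (Middle): n₁ = 273, n₀ = 78, n = 351; a·n₀/n = 142·78/351 = 31.5556; c·n₁/n = 17·273/351 = 13.2222
Stratum 3 (High): n₁ = 330, n₀ = 223, n = 553; a·n₀/n = 225·223/553 = 90.7324; c·n₁/n = 107·330/553 = 63.8517
RR_MH = (41.8983 + 31.5556 + 90.7324) / (27.8814 + 13.2222 + 63.8517) = 164.1862 / 104.9553 = 1.56434

1.56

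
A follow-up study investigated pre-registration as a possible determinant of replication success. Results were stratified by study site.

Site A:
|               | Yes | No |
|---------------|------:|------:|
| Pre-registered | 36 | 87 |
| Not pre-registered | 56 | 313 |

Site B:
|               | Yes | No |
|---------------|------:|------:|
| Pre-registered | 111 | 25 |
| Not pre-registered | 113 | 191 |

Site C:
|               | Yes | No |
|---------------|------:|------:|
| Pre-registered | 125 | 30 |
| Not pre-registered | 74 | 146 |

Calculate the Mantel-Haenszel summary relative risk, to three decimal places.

2.226

RR_MH = Σ(aᵢ·n₀ᵢ/nᵢ) / Σ(cᵢ·n₁ᵢ/nᵢ), with n₁ᵢ = aᵢ+bᵢ (exposed), n₀ᵢ = cᵢ+dᵢ (unexposed), nᵢ = n₁ᵢ+n₀ᵢ.
Stratum 1 (Site A): n₁ = 123, n₀ = 369, n = 492; a·n₀/n = 36·369/492 = 27.0000; c·n₁/n = 56·123/492 = 14.0000
Stratum 2 (Site B): n₁ = 136, n₀ = 304, n = 440; a·n₀/n = 111·304/440 = 76.6909; c·n₁/n = 113·136/440 = 34.9273
Stratum 3 (Site C): n₁ = 155, n₀ = 220, n = 375; a·n₀/n = 125·220/375 = 73.3333; c·n₁/n = 74·155/375 = 30.5867
RR_MH = (27.0000 + 76.6909 + 73.3333) / (14.0000 + 34.9273 + 30.5867) = 177.0242 / 79.5139 = 2.22633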